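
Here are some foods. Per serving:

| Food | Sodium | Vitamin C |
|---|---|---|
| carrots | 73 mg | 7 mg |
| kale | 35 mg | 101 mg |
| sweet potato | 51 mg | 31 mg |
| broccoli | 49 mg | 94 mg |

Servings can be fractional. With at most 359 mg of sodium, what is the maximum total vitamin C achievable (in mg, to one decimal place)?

Vitamin C per mg sodium: kale 2.886, broccoli 1.918, sweet potato 0.6078, carrots 0.09589.
With no serving limits, spend the whole sodium allowance on kale: 359 mg / 35 mg × 101 mg = 1036.0 mg.

1036.0 mg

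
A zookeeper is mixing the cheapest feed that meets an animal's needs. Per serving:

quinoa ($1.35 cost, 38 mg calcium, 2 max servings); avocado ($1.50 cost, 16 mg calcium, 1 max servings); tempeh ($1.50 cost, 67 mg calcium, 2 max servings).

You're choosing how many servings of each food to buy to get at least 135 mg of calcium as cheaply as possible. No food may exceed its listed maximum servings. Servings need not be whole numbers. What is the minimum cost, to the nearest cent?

$3.04

Cost per mg of calcium: tempeh $0.0224, quinoa $0.0355, avocado $0.0938.
Take 2 servings of tempeh: +134.0 mg calcium for $3.00 (total $3.00, still need 1.0 mg).
Take 0.02632 servings of quinoa: +1.0 mg calcium for $0.04 (total $3.04, still need 0.0 mg).
Greedy by cheapest-per-mg is optimal for a single linear constraint, so the minimum cost is $3.04.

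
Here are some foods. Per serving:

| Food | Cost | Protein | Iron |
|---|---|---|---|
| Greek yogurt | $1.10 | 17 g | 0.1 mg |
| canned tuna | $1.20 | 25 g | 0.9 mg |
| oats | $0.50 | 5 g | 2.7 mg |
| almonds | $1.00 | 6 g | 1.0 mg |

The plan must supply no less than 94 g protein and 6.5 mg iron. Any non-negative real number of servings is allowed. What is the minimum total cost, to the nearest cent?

$4.83

For a min-cost LP with two ≥-constraints, a basic feasible solution has at most two positive variables.
Greek yogurt only: max(94/17, 6.5/0.1) = 65 servings → $71.50.
canned tuna only: max(94/25, 6.5/0.9) = 7.222 servings → $8.67.
oats only: max(94/5, 6.5/2.7) = 18.8 servings → $9.40.
almonds only: max(94/6, 6.5/1.0) = 15.67 servings → $15.67.
Greek yogurt + canned tuna: intersection lies outside the first quadrant.
Greek yogurt + oats with both tight: 4.874 servings and 2.227 servings → $6.48.
Greek yogurt + almonds with both tight: 3.354 servings and 6.165 servings → $9.85.
canned tuna + oats with both tight: 3.513 servings and 1.237 servings → $4.83.
canned tuna + almonds with both tight: 2.806 servings and 3.974 servings → $7.34.
oats + almonds: the both-tight solution has a negative serving — not a feasible corner.
Cheapest feasible corner: $4.83.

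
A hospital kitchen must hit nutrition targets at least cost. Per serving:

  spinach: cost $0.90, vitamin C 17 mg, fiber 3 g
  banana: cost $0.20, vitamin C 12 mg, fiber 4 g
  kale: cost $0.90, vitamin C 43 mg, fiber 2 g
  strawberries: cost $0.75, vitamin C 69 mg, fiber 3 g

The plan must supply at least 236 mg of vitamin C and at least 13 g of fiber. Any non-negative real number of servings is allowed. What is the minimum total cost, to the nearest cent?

$2.62

Compare the cost at each extreme point of the feasible region.
spinach only: max(236/17, 13/3) = 13.88 servings → $12.49.
banana only: max(236/12, 13/4) = 19.67 servings → $3.93.
kale only: max(236/43, 13/2) = 6.5 servings → $5.85.
strawberries only: max(236/69, 13/3) = 4.333 servings → $3.25.
spinach + banana with both targets exact would need a negative amount; discard.
spinach + kale with both tight: 0.9158 servings and 5.126 servings → $5.44.
spinach + strawberries with both tight: 1.212 servings and 3.122 servings → $3.43.
banana + kale with both tight: 0.5878 servings and 5.324 servings → $4.91.
banana + strawberries with both tight: 0.7875 servings and 3.283 servings → $2.62.
kale + strawberries: the both-tight solution has a negative serving — not a feasible corner.
Cheapest feasible corner: $2.62.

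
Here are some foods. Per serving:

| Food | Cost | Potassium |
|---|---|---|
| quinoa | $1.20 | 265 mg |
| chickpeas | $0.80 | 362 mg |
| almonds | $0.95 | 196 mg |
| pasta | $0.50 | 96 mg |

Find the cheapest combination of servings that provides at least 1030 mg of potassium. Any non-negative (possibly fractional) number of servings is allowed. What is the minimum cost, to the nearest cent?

$2.28

Cost per mg of potassium: chickpeas $0.0022, quinoa $0.0045, almonds $0.0048, pasta $0.0052.
With no serving limits, use only chickpeas: 1030 mg / 362 mg = 2.845 servings × $0.80 = $2.28.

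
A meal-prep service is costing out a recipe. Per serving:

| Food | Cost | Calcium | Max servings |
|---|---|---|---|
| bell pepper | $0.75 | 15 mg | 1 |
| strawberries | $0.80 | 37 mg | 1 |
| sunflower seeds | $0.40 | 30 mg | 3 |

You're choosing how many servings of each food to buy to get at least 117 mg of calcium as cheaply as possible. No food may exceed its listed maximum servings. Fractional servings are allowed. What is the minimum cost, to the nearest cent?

$1.78

Cost per mg of calcium: sunflower seeds $0.0133, strawberries $0.0216, bell pepper $0.0500.
Take 3 servings of sunflower seeds: +90.0 mg calcium for $1.20 (total $1.20, still need 27.0 mg).
Take 0.7297 servings of strawberries: +27.0 mg calcium for $0.58 (total $1.78, still need 0.0 mg).
Filling from the cheapest source first is optimal under one linear minimum: $1.78.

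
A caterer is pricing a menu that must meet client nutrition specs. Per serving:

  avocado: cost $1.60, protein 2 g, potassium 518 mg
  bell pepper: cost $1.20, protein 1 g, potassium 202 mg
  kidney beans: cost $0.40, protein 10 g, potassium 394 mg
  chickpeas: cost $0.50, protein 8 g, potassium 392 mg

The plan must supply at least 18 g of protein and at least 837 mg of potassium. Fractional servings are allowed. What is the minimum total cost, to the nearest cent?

$0.85

An LP optimum is at a vertex; with two nutrient constraints at most two foods are used. Check each candidate.
avocado only: max(18/2, 837/518) = 9 servings → $14.40.
bell pepper only: max(18/1, 837/202) = 18 servings → $21.60.
kidney beans only: max(18/10, 837/394) = 2.124 servings → $0.85.
chickpeas only: max(18/8, 837/392) = 2.25 servings → $1.12.
avocado + bell pepper: intersection lies outside the first quadrant.
avocado + kidney beans with both tight: 0.291 servings and 1.742 servings → $1.16.
avocado + chickpeas: intersection lies outside the first quadrant.
bell pepper + kidney beans with both tight: 0.786 servings and 1.721 servings → $1.63.
bell pepper + chickpeas: intersection lies outside the first quadrant.
kidney beans + chickpeas with both tight: 0.4688 servings and 1.664 servings → $1.02.
The minimum over all feasible corners is $0.85.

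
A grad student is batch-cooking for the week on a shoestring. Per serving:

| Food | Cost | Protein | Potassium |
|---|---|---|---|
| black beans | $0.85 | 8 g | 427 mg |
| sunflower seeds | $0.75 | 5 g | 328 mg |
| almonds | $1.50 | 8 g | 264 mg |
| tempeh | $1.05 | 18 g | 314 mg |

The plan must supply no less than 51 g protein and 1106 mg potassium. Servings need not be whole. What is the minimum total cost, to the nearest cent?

$3.26

For a min-cost LP with two ≥-constraints, a basic feasible solution has at most two positive variables.
black beans only: max(51/8, 1106/427) = 6.375 servings → $5.42.
sunflower seeds only: max(51/5, 1106/328) = 10.2 servings → $7.65.
almonds only: max(51/8, 1106/264) = 6.375 servings → $9.56.
tempeh only: max(51/18, 1106/314) = 3.522 servings → $3.70.
black beans + sunflower seeds: the both-tight solution has a negative serving — not a feasible corner.
black beans + almonds: the both-tight solution has a negative serving — not a feasible corner.
black beans + tempeh with both tight: 0.7526 servings and 2.499 servings → $3.26.
sunflower seeds + almonds: the both-tight solution has a negative serving — not a feasible corner.
sunflower seeds + tempeh with both tight: 0.8985 servings and 2.584 servings → $3.39.
almonds + tempeh with both tight: 1.738 servings and 2.061 servings → $4.77.
The minimum over all feasible corners is $3.26.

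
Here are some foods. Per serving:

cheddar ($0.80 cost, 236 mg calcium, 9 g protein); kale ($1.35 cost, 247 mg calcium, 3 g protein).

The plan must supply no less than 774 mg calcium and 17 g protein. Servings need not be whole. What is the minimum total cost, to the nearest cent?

$2.62

Compare the cost at each extreme point of the feasible region.
cheddar only: max(774/236, 17/9) = 3.28 servings → $2.62.
kale only: max(774/247, 17/3) = 5.667 servings → $7.65.
cheddar + kale with both tight: 1.239 servings and 1.95 servings → $3.62.
So the least-cost plan costs $2.62.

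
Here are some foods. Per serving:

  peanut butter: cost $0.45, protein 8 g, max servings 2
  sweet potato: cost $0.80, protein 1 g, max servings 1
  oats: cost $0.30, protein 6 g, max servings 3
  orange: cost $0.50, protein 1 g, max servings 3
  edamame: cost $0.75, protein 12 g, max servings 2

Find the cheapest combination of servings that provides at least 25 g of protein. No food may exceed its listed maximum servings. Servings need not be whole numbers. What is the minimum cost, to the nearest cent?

Cost per g of protein: oats $0.0500, peanut butter $0.0563, edamame $0.0625, orange $0.5000, sweet potato $0.8000.
Take 3 servings of oats: +18.0 g protein for $0.90 (total $0.90, still need 7.0 g).
Take 0.875 servings of peanut butter: +7.0 g protein for $0.39 (total $1.29, still need 0.0 g).
Greedy by cheapest-per-g is optimal for a single linear constraint, so the minimum cost is $1.29.

$1.29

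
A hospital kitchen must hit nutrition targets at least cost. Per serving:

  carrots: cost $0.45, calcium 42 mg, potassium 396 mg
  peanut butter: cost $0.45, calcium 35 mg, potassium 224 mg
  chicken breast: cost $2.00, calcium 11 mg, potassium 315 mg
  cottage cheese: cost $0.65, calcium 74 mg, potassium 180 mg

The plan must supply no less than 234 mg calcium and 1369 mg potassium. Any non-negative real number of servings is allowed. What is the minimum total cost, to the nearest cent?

An LP optimum is at a vertex; with two nutrient constraints at most two foods are used. Check each candidate.
carrots only: max(234/42, 1369/396) = 5.571 servings → $2.51.
peanut butter only: max(234/35, 1369/224) = 6.686 servings → $3.01.
chicken breast only: max(234/11, 1369/315) = 21.27 servings → $42.55.
cottage cheese only: max(234/74, 1369/180) = 7.606 servings → $4.94.
carrots + peanut butter: the both-tight solution has a negative serving — not a feasible corner.
carrots + chicken breast: intersection lies outside the first quadrant.
carrots + cottage cheese with both tight: 2.722 servings and 1.617 servings → $2.28.
peanut butter + chicken breast with both targets exact would need a negative amount; discard.
peanut butter + cottage cheese with both tight: 5.76 servings and 0.438 servings → $2.88.
chicken breast + cottage cheese with both tight: 2.775 servings and 2.75 servings → $7.34.
Cheapest feasible corner: $2.28.

$2.28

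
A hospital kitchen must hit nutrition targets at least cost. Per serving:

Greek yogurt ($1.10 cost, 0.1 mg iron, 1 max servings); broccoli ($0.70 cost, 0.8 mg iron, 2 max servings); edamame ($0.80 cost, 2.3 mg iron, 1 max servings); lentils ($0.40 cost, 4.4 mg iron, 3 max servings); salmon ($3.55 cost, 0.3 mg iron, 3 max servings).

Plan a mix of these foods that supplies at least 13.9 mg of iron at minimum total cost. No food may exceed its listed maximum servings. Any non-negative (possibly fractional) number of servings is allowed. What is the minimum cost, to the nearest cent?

$1.44

Cost per mg of iron: lentils $0.0909, edamame $0.3478, broccoli $0.8750, Greek yogurt $11.0000, salmon $11.8333.
Take 3 servings of lentils: +13.2 mg iron for $1.20 (total $1.20, still need 0.7 mg).
Take 0.3043 servings of edamame: +0.7 mg iron for $0.24 (total $1.44, still need 0.0 mg).
Filling from the cheapest source first is optimal under one linear minimum: $1.44.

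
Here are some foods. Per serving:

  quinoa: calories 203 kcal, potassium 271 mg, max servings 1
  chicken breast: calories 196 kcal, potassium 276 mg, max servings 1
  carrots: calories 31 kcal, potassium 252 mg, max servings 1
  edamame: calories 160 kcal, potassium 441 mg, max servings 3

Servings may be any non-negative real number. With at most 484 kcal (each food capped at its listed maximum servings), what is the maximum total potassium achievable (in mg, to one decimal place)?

1500.6 mg

Potassium per kcal: carrots 8.129, edamame 2.756, chicken breast 1.408, quinoa 1.335.
Take 1 serving of carrots: uses 31 kcal, +252.0 mg potassium (running total 252.0 mg).
Take 2.831 servings of edamame: uses 453 kcal, +1248.6 mg potassium (running total 1500.6 mg).
Greedy by best ratio exhausts the calories allowance optimally: 1500.6 mg.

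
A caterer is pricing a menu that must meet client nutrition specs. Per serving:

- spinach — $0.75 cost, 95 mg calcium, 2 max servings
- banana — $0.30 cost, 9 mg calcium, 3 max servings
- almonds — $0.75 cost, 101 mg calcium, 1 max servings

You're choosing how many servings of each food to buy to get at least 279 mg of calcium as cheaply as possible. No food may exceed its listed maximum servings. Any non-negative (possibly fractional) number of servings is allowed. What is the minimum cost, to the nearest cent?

$2.16

Cost per mg of calcium: almonds $0.0074, spinach $0.0079, banana $0.0333.
Take 1 serving of almonds: +101.0 mg calcium for $0.75 (total $0.75, still need 178.0 mg).
Take 1.874 servings of spinach: +178.0 mg calcium for $1.41 (total $2.16, still need 0.0 mg).
Greedy by cheapest-per-mg is optimal for a single linear constraint, so the minimum cost is $2.16.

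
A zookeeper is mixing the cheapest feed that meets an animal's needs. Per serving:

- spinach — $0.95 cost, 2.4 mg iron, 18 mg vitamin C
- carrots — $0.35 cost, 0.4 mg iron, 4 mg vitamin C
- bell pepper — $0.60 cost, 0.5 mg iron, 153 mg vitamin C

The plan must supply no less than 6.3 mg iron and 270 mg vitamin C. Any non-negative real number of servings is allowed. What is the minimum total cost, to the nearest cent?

spinach only: max(6.3/2.4, 270/18) = 15 servings → $14.25.
carrots only: max(6.3/0.4, 270/4) = 67.5 servings → $23.62.
bell pepper only: max(6.3/0.5, 270/153) = 12.6 servings → $7.56.
spinach + carrots: the both-tight solution has a negative serving — not a feasible corner.
spinach + bell pepper with both tight: 2.314 servings and 1.492 servings → $3.09.
carrots + bell pepper with both tight: 14 servings and 1.399 servings → $5.74.
So the least-cost plan costs $3.09.

$3.09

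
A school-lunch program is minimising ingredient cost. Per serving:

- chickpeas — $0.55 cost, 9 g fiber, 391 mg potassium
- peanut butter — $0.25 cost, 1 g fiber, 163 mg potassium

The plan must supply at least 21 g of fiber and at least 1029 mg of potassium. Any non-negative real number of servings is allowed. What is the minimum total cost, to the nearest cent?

$1.45

Compare the cost at each extreme point of the feasible region.
chickpeas only: max(21/9, 1029/391) = 2.632 servings → $1.45.
peanut butter only: max(21/1, 1029/163) = 21 servings → $5.25.
chickpeas + peanut butter with both tight: 2.225 servings and 0.9758 servings → $1.47.
Cheapest feasible corner: $1.45.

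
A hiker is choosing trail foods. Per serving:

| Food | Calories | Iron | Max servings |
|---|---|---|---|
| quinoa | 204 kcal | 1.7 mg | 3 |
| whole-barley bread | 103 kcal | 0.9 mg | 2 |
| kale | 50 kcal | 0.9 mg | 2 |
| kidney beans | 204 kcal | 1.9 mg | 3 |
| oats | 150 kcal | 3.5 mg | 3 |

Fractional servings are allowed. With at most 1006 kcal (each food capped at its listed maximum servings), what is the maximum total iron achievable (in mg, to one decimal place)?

Iron per kcal: oats 0.02333, kale 0.018, kidney beans 0.009314, whole-barley bread 0.008738, quinoa 0.008333.
Take 3 servings of oats: uses 450 kcal, +10.5 mg iron (running total 10.5 mg).
Take 2 servings of kale: uses 100 kcal, +1.8 mg iron (running total 12.3 mg).
Take 2.235 servings of kidney beans: uses 456 kcal, +4.2 mg iron (running total 16.5 mg).
Filling greedily by iron-per-kcal is optimal for one linear limit, giving 16.5 mg.

16.5 mg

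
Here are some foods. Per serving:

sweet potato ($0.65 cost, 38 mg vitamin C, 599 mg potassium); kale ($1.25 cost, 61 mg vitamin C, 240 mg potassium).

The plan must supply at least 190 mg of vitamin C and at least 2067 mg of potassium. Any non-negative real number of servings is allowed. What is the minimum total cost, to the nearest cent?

$3.25

Check every corner: each single food scaled to meet both minima, and each pair solved so both constraints bind.
sweet potato only: max(190/38, 2067/599) = 5 servings → $3.25.
kale only: max(190/61, 2067/240) = 8.613 servings → $10.77.
sweet potato + kale with both tight: 2.935 servings and 1.286 servings → $3.52.
The minimum over all feasible corners is $3.25.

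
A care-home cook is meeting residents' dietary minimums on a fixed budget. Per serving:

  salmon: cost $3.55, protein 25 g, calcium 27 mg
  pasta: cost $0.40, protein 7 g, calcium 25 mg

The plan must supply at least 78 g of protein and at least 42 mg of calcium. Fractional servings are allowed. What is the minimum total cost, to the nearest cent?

Check every corner: each single food scaled to meet both minima, and each pair solved so both constraints bind.
salmon only: max(78/25, 42/27) = 3.12 servings → $11.08.
pasta only: max(78/7, 42/25) = 11.14 servings → $4.46.
salmon + pasta: the both-tight solution has a negative serving — not a feasible corner.
Cheapest feasible corner: $4.46.

$4.46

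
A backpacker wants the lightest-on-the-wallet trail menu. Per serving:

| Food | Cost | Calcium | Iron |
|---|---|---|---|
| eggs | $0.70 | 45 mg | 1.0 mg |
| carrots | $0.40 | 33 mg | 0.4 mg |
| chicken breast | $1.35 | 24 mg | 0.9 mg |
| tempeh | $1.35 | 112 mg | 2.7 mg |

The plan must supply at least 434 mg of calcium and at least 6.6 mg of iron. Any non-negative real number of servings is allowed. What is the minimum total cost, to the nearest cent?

$5.23

eggs only: max(434/45, 6.6/1.0) = 9.644 servings → $6.75.
carrots only: max(434/33, 6.6/0.4) = 16.5 servings → $6.60.
chicken breast only: max(434/24, 6.6/0.9) = 18.08 servings → $24.41.
tempeh only: max(434/112, 6.6/2.7) = 3.875 servings → $5.23.
eggs + carrots with both tight: 2.947 servings and 9.133 servings → $5.72.
eggs + chicken breast: the both-tight solution has a negative serving — not a feasible corner.
eggs + tempeh: intersection lies outside the first quadrant.
carrots + chicken breast with both tight: 11.55 servings and 2.199 servings → $7.59.
carrots + tempeh with both tight: 9.765 servings and 0.9977 servings → $5.25.
chicken breast + tempeh with both targets exact would need a negative amount; discard.
The minimum over all feasible corners is $5.23.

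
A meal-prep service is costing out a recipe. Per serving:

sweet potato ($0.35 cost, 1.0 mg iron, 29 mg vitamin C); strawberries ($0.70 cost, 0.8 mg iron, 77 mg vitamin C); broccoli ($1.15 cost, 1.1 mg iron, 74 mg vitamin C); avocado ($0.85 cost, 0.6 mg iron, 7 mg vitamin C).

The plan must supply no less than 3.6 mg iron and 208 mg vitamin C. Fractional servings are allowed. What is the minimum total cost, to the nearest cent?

The cheapest plan sits at a corner of the feasible region — with two constraints it uses at most two foods.
sweet potato only: max(3.6/1.0, 208/29) = 7.172 servings → $2.51.
strawberries only: max(3.6/0.8, 208/77) = 4.5 servings → $3.15.
broccoli only: max(3.6/1.1, 208/74) = 3.273 servings → $3.76.
avocado only: max(3.6/0.6, 208/7) = 29.71 servings → $25.26.
sweet potato + strawberries with both tight: 2.059 servings and 1.926 servings → $2.07.
sweet potato + broccoli with both tight: 0.8931 servings and 2.461 servings → $3.14.
sweet potato + avocado: the both-tight solution has a negative serving — not a feasible corner.
strawberries + broccoli with both targets exact would need a negative amount; discard.
strawberries + avocado with both tight: 2.453 servings and 2.729 servings → $4.04.
broccoli + avocado with both tight: 2.714 servings and 1.025 servings → $3.99.
Cheapest feasible corner: $2.07.

$2.07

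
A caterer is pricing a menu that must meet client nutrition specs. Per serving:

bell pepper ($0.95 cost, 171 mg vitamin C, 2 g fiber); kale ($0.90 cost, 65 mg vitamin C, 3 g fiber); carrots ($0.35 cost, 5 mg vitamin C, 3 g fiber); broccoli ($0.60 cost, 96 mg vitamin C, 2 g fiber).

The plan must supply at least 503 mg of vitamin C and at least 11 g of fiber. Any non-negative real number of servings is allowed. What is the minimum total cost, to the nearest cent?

$3.20

bell pepper only: max(503/171, 11/2) = 5.5 servings → $5.22.
kale only: max(503/65, 11/3) = 7.738 servings → $6.96.
carrots only: max(503/5, 11/3) = 100.6 servings → $35.21.
broccoli only: max(503/96, 11/2) = 5.5 servings → $3.30.
bell pepper + kale with both tight: 2.073 servings and 2.285 servings → $4.03.
bell pepper + carrots with both tight: 2.891 servings and 1.74 servings → $3.35.
bell pepper + broccoli with both targets exact would need a negative amount; discard.
kale + carrots with both targets exact would need a negative amount; discard.
kale + broccoli with both tight: 0.3165 servings and 5.025 servings → $3.30.
carrots + broccoli with both tight: 0.1799 servings and 5.23 servings → $3.20.
Cheapest feasible corner: $3.20.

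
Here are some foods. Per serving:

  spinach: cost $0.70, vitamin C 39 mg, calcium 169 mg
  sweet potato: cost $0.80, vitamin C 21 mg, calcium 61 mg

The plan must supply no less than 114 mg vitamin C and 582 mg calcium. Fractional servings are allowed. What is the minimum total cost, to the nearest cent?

$2.41

At the optimum either one food covers both requirements or two foods hit both targets exactly; no other combination can be cheaper.
spinach only: max(114/39, 582/169) = 3.444 servings → $2.41.
sweet potato only: max(114/21, 582/61) = 9.541 servings → $7.63.
spinach + sweet potato: the both-tight solution has a negative serving — not a feasible corner.
Cheapest feasible corner: $2.41.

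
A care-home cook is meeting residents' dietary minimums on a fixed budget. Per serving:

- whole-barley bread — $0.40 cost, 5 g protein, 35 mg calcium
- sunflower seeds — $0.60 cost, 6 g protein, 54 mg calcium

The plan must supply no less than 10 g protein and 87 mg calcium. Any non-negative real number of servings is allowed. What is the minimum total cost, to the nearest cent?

At the optimum either one food covers both requirements or two foods hit both targets exactly; no other combination can be cheaper.
whole-barley bread only: max(10/5, 87/35) = 2.486 servings → $0.99.
sunflower seeds only: max(10/6, 87/54) = 1.667 servings → $1.00.
whole-barley bread + sunflower seeds with both tight: 0.3 servings and 1.417 servings → $0.97.
So the least-cost plan costs $0.97.

$0.97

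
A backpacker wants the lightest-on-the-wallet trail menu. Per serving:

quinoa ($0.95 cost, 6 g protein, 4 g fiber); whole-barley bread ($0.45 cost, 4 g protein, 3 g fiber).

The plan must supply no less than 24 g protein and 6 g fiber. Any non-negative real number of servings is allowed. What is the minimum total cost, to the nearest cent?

$2.70

quinoa only: max(24/6, 6/4) = 4 servings → $3.80.
whole-barley bread only: max(24/4, 6/3) = 6 servings → $2.70.
quinoa + whole-barley bread: the both-tight solution has a negative serving — not a feasible corner.
Cheapest feasible corner: $2.70.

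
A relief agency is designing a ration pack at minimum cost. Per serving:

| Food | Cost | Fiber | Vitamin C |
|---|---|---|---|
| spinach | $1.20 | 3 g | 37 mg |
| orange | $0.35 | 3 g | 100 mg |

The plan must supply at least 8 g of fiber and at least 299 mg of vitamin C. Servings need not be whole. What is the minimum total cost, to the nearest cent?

Check every corner: each single food scaled to meet both minima, and each pair solved so both constraints bind.
spinach only: max(8/3, 299/37) = 8.081 servings → $9.70.
orange only: max(8/3, 299/100) = 2.99 servings → $1.05.
spinach + orange: the both-tight solution has a negative serving — not a feasible corner.
Cheapest feasible corner: $1.05.

$1.05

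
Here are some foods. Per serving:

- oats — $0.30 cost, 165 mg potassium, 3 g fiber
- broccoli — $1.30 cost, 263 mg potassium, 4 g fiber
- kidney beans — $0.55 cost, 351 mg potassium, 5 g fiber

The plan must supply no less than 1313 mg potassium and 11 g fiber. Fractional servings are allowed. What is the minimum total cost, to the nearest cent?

$2.06

At the optimum either one food covers both requirements or two foods hit both targets exactly; no other combination can be cheaper.
oats only: max(1313/165, 11/3) = 7.958 servings → $2.39.
broccoli only: max(1313/263, 11/4) = 4.992 servings → $6.49.
kidney beans only: max(1313/351, 11/5) = 3.741 servings → $2.06.
oats + broccoli: intersection lies outside the first quadrant.
oats + kidney beans: the both-tight solution has a negative serving — not a feasible corner.
broccoli + kidney beans: the both-tight solution has a negative serving — not a feasible corner.
So the least-cost plan costs $2.06.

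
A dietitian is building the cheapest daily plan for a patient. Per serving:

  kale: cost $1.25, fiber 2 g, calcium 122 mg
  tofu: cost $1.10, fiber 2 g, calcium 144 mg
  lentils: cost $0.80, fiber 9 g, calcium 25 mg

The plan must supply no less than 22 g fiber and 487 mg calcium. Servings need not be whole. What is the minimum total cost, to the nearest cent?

$4.79

The cheapest plan sits at a corner of the feasible region — with two constraints it uses at most two foods.
kale only: max(22/2, 487/122) = 11 servings → $13.75.
tofu only: max(22/2, 487/144) = 11 servings → $12.10.
lentils only: max(22/9, 487/25) = 19.48 servings → $15.58.
kale + tofu: intersection lies outside the first quadrant.
kale + lentils with both tight: 3.657 servings and 1.632 servings → $5.88.
tofu + lentils with both tight: 3.076 servings and 1.761 servings → $4.79.
So the least-cost plan costs $4.79.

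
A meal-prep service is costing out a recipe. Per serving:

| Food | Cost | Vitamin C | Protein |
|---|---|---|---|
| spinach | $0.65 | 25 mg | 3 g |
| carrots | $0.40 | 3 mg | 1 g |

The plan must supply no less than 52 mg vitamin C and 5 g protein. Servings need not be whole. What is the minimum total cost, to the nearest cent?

Two binding constraints pin down two serving amounts, so the optimal mix uses at most two foods. The candidates are each food alone (scaled to the tighter of vitamin C/protein) and each pair with both constraints tight.
spinach only: max(52/25, 5/3) = 2.08 servings → $1.35.
carrots only: max(52/3, 5/1) = 17.33 servings → $6.93.
spinach + carrots with both targets exact would need a negative amount; discard.
So the least-cost plan costs $1.35.

$1.35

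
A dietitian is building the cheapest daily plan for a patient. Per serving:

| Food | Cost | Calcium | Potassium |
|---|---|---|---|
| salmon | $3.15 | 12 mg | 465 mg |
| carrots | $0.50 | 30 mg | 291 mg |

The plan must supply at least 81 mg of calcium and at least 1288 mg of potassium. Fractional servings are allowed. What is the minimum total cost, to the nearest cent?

$2.21

With two linear requirements the optimum uses one or two foods; enumerate the corners.
salmon only: max(81/12, 1288/465) = 6.75 servings → $21.26.
carrots only: max(81/30, 1288/291) = 4.426 servings → $2.21.
salmon + carrots with both tight: 1.441 servings and 2.124 servings → $5.60.
So the least-cost plan costs $2.21.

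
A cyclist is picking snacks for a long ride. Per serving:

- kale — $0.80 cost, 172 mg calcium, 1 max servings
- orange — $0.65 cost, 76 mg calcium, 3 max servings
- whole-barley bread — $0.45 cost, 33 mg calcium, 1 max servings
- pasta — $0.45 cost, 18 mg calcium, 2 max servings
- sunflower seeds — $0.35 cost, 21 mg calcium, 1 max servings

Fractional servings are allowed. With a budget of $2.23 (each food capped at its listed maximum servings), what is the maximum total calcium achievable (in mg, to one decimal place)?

339.2 mg

Calcium per dollar: kale 215, orange 116.9, whole-barley bread 73.33, sunflower seeds 60, pasta 40.
Take 1 serving of kale: spends $0.80, +172.0 mg calcium (running total 172.0 mg).
Take 2.2 servings of orange: spends $1.43, +167.2 mg calcium (running total 339.2 mg).
Filling greedily by calcium-per-dollar is optimal for one linear limit, giving 339.2 mg.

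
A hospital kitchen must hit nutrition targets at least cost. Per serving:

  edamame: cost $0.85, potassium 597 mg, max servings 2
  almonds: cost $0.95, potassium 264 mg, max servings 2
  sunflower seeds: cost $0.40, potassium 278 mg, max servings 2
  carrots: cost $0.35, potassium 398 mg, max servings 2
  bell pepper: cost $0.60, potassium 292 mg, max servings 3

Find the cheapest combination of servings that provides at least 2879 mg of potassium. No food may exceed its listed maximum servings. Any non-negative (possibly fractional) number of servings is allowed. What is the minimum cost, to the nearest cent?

Cost per mg of potassium: carrots $0.0009, edamame $0.0014, sunflower seeds $0.0014, bell pepper $0.0021, almonds $0.0036.
Take 2 servings of carrots: +796.0 mg potassium for $0.70 (total $0.70, still need 2083.0 mg).
Take 2 servings of edamame: +1194.0 mg potassium for $1.70 (total $2.40, still need 889.0 mg).
Take 2 servings of sunflower seeds: +556.0 mg potassium for $0.80 (total $3.20, still need 333.0 mg).
Take 1.14 servings of bell pepper: +333.0 mg potassium for $0.68 (total $3.88, still need 0.0 mg).
Greedy by cheapest-per-mg is optimal for a single linear constraint, so the minimum cost is $3.88.

$3.88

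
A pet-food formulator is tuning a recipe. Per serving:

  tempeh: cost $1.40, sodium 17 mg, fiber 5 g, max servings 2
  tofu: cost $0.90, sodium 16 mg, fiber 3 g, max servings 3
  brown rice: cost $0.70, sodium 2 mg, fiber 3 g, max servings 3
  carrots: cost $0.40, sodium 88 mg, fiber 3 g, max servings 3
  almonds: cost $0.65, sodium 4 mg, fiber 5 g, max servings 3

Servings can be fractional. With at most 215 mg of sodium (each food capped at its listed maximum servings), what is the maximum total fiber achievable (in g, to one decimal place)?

46.9 g

Fiber per mg sodium: brown rice 1.5, almonds 1.25, tempeh 0.2941, tofu 0.1875, carrots 0.03409.
Take 3 servings of brown rice: uses 6 mg sodium, +9.0 g fiber (running total 9.0 g).
Take 3 servings of almonds: uses 12 mg sodium, +15.0 g fiber (running total 24.0 g).
Take 2 servings of tempeh: uses 34 mg sodium, +10.0 g fiber (running total 34.0 g).
Take 3 servings of tofu: uses 48 mg sodium, +9.0 g fiber (running total 43.0 g).
Take 1.307 servings of carrots: uses 115 mg sodium, +3.9 g fiber (running total 46.9 g).
Filling greedily by fiber-per-mg sodium is optimal for one linear limit, giving 46.9 g.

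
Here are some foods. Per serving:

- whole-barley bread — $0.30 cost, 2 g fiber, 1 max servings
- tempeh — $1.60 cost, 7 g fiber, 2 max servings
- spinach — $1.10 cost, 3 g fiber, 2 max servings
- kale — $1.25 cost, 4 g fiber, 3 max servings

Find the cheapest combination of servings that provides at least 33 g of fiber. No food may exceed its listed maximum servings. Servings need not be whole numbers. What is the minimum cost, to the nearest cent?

Cost per g of fiber: whole-barley bread $0.1500, tempeh $0.2286, kale $0.3125, spinach $0.3667.
Take 1 serving of whole-barley bread: +2.0 g fiber for $0.30 (total $0.30, still need 31.0 g).
Take 2 servings of tempeh: +14.0 g fiber for $3.20 (total $3.50, still need 17.0 g).
Take 3 servings of kale: +12.0 g fiber for $3.75 (total $7.25, still need 5.0 g).
Take 1.667 servings of spinach: +5.0 g fiber for $1.83 (total $9.08, still need 0.0 g).
Filling from the cheapest source first is optimal under one linear minimum: $9.08.

$9.08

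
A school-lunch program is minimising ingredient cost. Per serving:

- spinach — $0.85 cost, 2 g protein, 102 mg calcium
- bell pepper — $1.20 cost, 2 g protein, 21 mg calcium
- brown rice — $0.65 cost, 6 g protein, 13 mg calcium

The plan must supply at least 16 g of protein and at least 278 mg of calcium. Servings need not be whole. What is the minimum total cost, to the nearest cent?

$3.31

This is a tiny linear program; its minimum lies at a vertex of the feasible set. List the vertices and price them.
spinach only: max(16/2, 278/102) = 8 servings → $6.80.
bell pepper only: max(16/2, 278/21) = 13.24 servings → $15.89.
brown rice only: max(16/6, 278/13) = 21.38 servings → $13.90.
spinach + bell pepper with both tight: 1.358 servings and 6.642 servings → $9.12.
spinach + brown rice with both tight: 2.491 servings and 1.836 servings → $3.31.
bell pepper + brown rice: intersection lies outside the first quadrant.
Cheapest feasible corner: $3.31.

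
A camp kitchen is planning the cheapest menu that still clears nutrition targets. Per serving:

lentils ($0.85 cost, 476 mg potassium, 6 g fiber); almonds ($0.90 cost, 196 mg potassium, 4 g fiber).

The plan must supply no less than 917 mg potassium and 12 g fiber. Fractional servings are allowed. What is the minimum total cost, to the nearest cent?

$1.70

Compare the cost at each extreme point of the feasible region.
lentils only: max(917/476, 12/6) = 2 servings → $1.70.
almonds only: max(917/196, 12/4) = 4.679 servings → $4.21.
lentils + almonds with both tight: 1.808 servings and 0.2885 servings → $1.80.
The minimum over all feasible corners is $1.70.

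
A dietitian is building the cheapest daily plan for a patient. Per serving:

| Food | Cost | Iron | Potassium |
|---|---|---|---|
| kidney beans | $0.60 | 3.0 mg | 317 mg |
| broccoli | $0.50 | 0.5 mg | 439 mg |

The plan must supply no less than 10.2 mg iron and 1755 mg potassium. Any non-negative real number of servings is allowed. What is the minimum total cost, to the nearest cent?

A basic optimal solution has at most two foods positive. Try each food alone and each pair with both targets met exactly.
kidney beans only: max(10.2/3.0, 1755/317) = 5.536 servings → $3.32.
broccoli only: max(10.2/0.5, 1755/439) = 20.4 servings → $10.20.
kidney beans + broccoli with both tight: 3.108 servings and 1.754 servings → $2.74.
The minimum over all feasible corners is $2.74.

$2.74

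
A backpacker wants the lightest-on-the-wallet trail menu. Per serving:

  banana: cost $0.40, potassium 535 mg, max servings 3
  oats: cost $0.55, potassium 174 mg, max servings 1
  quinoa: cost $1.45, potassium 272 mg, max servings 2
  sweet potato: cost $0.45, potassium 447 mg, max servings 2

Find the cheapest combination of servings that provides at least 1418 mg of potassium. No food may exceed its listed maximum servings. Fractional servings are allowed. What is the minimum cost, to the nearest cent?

Cost per mg of potassium: banana $0.0007, sweet potato $0.0010, oats $0.0032, quinoa $0.0053.
Take 2.65 servings of banana: +1418.0 mg potassium for $1.06 (total $1.06, still need 0.0 mg).
Filling from the cheapest source first is optimal under one linear minimum: $1.06.

$1.06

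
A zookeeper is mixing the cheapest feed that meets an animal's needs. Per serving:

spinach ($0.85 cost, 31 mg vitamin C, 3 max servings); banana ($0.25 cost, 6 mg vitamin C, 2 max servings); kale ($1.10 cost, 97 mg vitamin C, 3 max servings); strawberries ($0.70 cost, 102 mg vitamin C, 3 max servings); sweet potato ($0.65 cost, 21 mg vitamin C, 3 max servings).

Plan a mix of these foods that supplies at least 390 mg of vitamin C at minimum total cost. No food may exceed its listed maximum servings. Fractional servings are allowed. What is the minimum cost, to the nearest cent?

$3.05

Cost per mg of vitamin C: strawberries $0.0069, kale $0.0113, spinach $0.0274, sweet potato $0.0310, banana $0.0417.
Take 3 servings of strawberries: +306.0 mg vitamin C for $2.10 (total $2.10, still need 84.0 mg).
Take 0.866 servings of kale: +84.0 mg vitamin C for $0.95 (total $3.05, still need 0.0 mg).
Greedy by cheapest-per-mg is optimal for a single linear constraint, so the minimum cost is $3.05.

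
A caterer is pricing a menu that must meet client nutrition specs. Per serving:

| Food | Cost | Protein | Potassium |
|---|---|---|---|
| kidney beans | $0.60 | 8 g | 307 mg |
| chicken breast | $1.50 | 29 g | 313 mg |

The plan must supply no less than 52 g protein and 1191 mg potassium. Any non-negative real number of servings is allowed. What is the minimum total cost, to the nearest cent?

For a min-cost LP with two ≥-constraints, a basic feasible solution has at most two positive variables.
kidney beans only: max(52/8, 1191/307) = 6.5 servings → $3.90.
chicken breast only: max(52/29, 1191/313) = 3.805 servings → $5.71.
kidney beans + chicken breast with both tight: 2.854 servings and 1.006 servings → $3.22.
So the least-cost plan costs $3.22.

$3.22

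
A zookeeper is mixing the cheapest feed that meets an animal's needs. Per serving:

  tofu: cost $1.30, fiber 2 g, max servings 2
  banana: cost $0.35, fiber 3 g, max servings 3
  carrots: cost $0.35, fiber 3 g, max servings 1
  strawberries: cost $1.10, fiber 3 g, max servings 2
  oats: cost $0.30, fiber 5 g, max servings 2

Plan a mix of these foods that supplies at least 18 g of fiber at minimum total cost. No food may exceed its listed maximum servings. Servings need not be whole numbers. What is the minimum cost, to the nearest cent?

Cost per g of fiber: oats $0.0600, banana $0.1167, carrots $0.1167, strawberries $0.3667, tofu $0.6500.
Take 2 servings of oats: +10.0 g fiber for $0.60 (total $0.60, still need 8.0 g).
Take 2.667 servings of banana: +8.0 g fiber for $0.93 (total $1.53, still need 0.0 g).
Greedy by cheapest-per-g is optimal for a single linear constraint, so the minimum cost is $1.53.

$1.53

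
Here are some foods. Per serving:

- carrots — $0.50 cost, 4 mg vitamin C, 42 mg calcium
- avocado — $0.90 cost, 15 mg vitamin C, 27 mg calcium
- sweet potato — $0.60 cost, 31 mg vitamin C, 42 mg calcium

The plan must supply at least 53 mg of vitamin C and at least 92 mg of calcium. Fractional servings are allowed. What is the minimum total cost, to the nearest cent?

At the optimum either one food covers both requirements or two foods hit both targets exactly; no other combination can be cheaper.
carrots only: max(53/4, 92/42) = 13.25 servings → $6.62.
avocado only: max(53/15, 92/27) = 3.533 servings → $3.18.
sweet potato only: max(53/31, 92/42) = 2.19 servings → $1.31.
carrots + avocado: the both-tight solution has a negative serving — not a feasible corner.
carrots + sweet potato with both tight: 0.552 servings and 1.638 servings → $1.26.
avocado + sweet potato with both tight: 3.024 servings and 0.2464 servings → $2.87.
Cheapest feasible corner: $1.26.

$1.26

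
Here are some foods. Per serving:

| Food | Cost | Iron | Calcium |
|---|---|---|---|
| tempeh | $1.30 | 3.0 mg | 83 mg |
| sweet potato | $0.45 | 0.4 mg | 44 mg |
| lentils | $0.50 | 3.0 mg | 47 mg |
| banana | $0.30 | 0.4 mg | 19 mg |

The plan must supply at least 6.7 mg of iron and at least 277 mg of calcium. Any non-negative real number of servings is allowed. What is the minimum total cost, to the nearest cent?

$2.86

At the optimum either one food covers both requirements or two foods hit both targets exactly; no other combination can be cheaper.
tempeh only: max(6.7/3.0, 277/83) = 3.337 servings → $4.34.
sweet potato only: max(6.7/0.4, 277/44) = 16.75 servings → $7.54.
lentils only: max(6.7/3.0, 277/47) = 5.894 servings → $2.95.
banana only: max(6.7/0.4, 277/19) = 16.75 servings → $5.03.
tempeh + sweet potato with both tight: 1.862 servings and 2.782 servings → $3.67.
tempeh + lentils: the both-tight solution has a negative serving — not a feasible corner.
tempeh + banana with both tight: 0.6933 servings and 11.55 servings → $4.37.
sweet potato + lentils with both tight: 4.559 servings and 1.625 servings → $2.86.
sweet potato + banana with both targets exact would need a negative amount; discard.
lentils + banana with both tight: 0.4319 servings and 13.51 servings → $4.27.
Cheapest feasible corner: $2.86.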